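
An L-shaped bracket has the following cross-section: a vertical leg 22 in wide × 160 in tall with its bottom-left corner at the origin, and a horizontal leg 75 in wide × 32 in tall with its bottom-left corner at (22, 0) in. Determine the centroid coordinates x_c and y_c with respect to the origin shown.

vertical leg: A = 22 × 160 = 3520.00, centroid at (11.00, 80.00).
horizontal leg: A = 75 × 32 = 2400.00, centroid at (59.50, 16.00).
ΣA = 5920.00 in²
ΣAx_c = (3520.00)(11.00) + (2400.00)(59.50) = 181520.00 in³
ΣAy_c = (3520.00)(80.00) + (2400.00)(16.00) = 320000.00 in³
x_c = 181520.00 / 5920.00 = 30.66 in
y_c = 320000.00 / 5920.00 = 54.05 in

x_c = 30.66 in, y_c = 54.05 in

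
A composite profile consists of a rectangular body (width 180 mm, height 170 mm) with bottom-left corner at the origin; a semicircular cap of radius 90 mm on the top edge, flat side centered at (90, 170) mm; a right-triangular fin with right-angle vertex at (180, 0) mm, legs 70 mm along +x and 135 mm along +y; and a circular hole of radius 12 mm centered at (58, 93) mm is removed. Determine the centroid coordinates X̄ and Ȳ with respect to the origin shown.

X̄ = 101.56 mm, Ȳ = 113.89 mm

rectangular body: A = 180 × 170 = 30600.00, centroid at (90.00, 85.00).
semicircular top: A = ½π·90² = 12723.45, centroid at (90.00, 208.20).
triangular fin: A = ½·70·135 = 4725.00, centroid at (203.33, 45.00).
hole: A = −π·12² = -452.39, centroid at (58.00, 93.00).
ΣA = 47596.06 mm²
ΣAX̄ = (30600.00)(90.00) + (12723.45)(90.00) + (4725.00)(203.33) + (-452.39)(58.00) = 4833621.94 mm³
ΣAȲ = (30600.00)(85.00) + (12723.45)(208.20) + (4725.00)(45.00) + (-452.39)(93.00) = 5420539.33 mm³
X̄ = 4833621.94 / 47596.06 = 101.56 mm
Ȳ = 5420539.33 / 47596.06 = 113.89 mm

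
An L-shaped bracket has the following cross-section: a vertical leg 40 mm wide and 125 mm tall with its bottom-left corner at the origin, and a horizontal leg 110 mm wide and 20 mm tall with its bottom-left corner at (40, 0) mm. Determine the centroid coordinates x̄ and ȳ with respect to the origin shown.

vertical leg: A = 40 × 125 = 5000.00, centroid at (20.00, 62.50).
horizontal leg: A = 110 × 20 = 2200.00, centroid at (95.00, 10.00).
ΣA = 7200.00 mm²
ΣAx̄ = (5000.00)(20.00) + (2200.00)(95.00) = 309000.00 mm³
ΣAȳ = (5000.00)(62.50) + (2200.00)(10.00) = 334500.00 mm³
x̄ = 309000.00 / 7200.00 = 42.92 mm
ȳ = 334500.00 / 7200.00 = 46.46 mm

x̄ = 42.92 mm, ȳ = 46.46 mm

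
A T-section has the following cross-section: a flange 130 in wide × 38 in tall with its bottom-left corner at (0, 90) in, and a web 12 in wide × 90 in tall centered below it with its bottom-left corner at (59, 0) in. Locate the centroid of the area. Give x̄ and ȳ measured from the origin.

x̄ = 65.00 in, ȳ = 97.52 in

Part | A | x̄ᵢ | ȳᵢ | A·x̄ᵢ | A·ȳᵢ
web | 1080.00 | 65.00 | 45.00 | 70200.00 | 48600.00
flange | 4940.00 | 65.00 | 109.00 | 321100.00 | 538460.00
Σ | 6020.00 |  |  | 391300.00 | 587060.00
x̄ = 391300.00 / 6020.00 = 65.00 in
ȳ = 587060.00 / 6020.00 = 97.52 in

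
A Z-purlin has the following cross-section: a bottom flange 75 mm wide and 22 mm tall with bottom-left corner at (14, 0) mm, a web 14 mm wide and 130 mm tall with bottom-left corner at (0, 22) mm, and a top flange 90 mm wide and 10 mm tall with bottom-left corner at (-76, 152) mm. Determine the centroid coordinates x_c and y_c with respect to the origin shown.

x_c = 15.98 mm, y_c = 72.72 mm

Part | A | x̄ᵢ | ȳᵢ | A·x̄ᵢ | A·ȳᵢ
bottom flange | 1650.00 | 51.50 | 11.00 | 84975.00 | 18150.00
web | 1820.00 | 7.00 | 87.00 | 12740.00 | 158340.00
top flange | 900.00 | -31.00 | 157.00 | -27900.00 | 141300.00
Σ | 4370.00 |  |  | 69815.00 | 317790.00
x_c = 69815.00 / 4370.00 = 15.98 mm
y_c = 317790.00 / 4370.00 = 72.72 mm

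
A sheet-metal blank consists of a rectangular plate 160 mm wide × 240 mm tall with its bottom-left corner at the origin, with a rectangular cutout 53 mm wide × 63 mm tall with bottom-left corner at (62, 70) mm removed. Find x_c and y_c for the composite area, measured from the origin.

x_c = 79.19 mm, y_c = 121.76 mm

plate: A = 160 × 240 = 38400.00, centroid at (80.00, 120.00).
hole: A = −(53 × 63) = -3339.00, centroid at (88.50, 101.50).
ΣA = 35061.00 mm²
ΣAx_c = (38400.00)(80.00) + (-3339.00)(88.50) = 2776498.50 mm³
ΣAy_c = (38400.00)(120.00) + (-3339.00)(101.50) = 4269091.50 mm³
x_c = 2776498.50 / 35061.00 = 79.19 mm
y_c = 4269091.50 / 35061.00 = 121.76 mm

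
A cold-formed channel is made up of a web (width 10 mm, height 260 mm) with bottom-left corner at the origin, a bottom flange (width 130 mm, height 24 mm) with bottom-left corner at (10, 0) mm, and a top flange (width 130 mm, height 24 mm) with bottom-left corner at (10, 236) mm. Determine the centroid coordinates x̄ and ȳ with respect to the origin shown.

Part | A | x̄ᵢ | ȳᵢ | A·x̄ᵢ | A·ȳᵢ
web | 2600.00 | 5.00 | 130.00 | 13000.00 | 338000.00
bottom flange | 3120.00 | 75.00 | 12.00 | 234000.00 | 37440.00
top flange | 3120.00 | 75.00 | 248.00 | 234000.00 | 773760.00
Σ | 8840.00 |  |  | 481000.00 | 1149200.00
x̄ = 481000.00 / 8840.00 = 54.41 mm
ȳ = 1149200.00 / 8840.00 = 130.00 mm

x̄ = 54.41 mm, ȳ = 130.00 mm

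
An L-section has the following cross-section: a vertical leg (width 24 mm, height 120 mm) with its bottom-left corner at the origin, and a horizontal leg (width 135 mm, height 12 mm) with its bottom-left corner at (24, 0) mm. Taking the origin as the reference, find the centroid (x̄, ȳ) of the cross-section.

Part | A | x̄ᵢ | ȳᵢ | A·x̄ᵢ | A·ȳᵢ
vertical leg | 2880.00 | 12.00 | 60.00 | 34560.00 | 172800.00
horizontal leg | 1620.00 | 91.50 | 6.00 | 148230.00 | 9720.00
Σ | 4500.00 |  |  | 182790.00 | 182520.00
x̄ = 182790.00 / 4500.00 = 40.62 mm
ȳ = 182520.00 / 4500.00 = 40.56 mm

x̄ = 40.62 mm, ȳ = 40.56 mm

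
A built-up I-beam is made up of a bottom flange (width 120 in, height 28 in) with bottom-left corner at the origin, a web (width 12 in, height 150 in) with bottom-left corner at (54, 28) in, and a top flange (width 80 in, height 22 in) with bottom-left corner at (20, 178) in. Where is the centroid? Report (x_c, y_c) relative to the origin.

bottom flange: A = 120 × 28 = 3360.00, centroid at (60.00, 14.00).
web: A = 12 × 150 = 1800.00, centroid at (60.00, 103.00).
top flange: A = 80 × 22 = 1760.00, centroid at (60.00, 189.00).
ΣA = 6920.00 in², ΣAx_c = 415200.00 in³, ΣAy_c = 565080.00 in³.
x_c = 415200.00/6920.00 = 60.00 in; y_c = 565080.00/6920.00 = 81.66 in.

x_c = 60.00 in, y_c = 81.66 in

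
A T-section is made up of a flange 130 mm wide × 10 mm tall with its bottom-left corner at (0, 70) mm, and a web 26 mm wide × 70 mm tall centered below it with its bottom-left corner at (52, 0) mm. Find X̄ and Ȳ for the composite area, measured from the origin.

X̄ = 65.00 mm, Ȳ = 51.67 mm

web: A = 26 × 70 = 1820.00, centroid at (65.00, 35.00).
flange: A = 130 × 10 = 1300.00, centroid at (65.00, 75.00).
ΣA = 3120.00 mm²
ΣAX̄ = (1820.00)(65.00) + (1300.00)(65.00) = 202800.00 mm³
ΣAȲ = (1820.00)(35.00) + (1300.00)(75.00) = 161200.00 mm³
X̄ = 202800.00 / 3120.00 = 65.00 mm
Ȳ = 161200.00 / 3120.00 = 51.67 mm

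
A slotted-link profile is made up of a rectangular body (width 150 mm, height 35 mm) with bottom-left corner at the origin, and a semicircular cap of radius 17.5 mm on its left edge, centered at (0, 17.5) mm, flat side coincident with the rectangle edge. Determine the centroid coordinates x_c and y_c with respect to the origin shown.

x_c = 68.08 mm, y_c = 17.50 mm

rectangular body: A = 150 × 35 = 5250.00, centroid at (75.00, 17.50).
semicircular end: A = ½π·17.5² = 481.06, centroid at (-7.43, 17.50).
ΣA = 5731.06 mm²
ΣAx_c = (5250.00)(75.00) + (481.06)(-7.43) = 390177.08 mm³
ΣAy_c = (5250.00)(17.50) + (481.06)(17.50) = 100293.49 mm³
x_c = 390177.08 / 5731.06 = 68.08 mm
y_c = 100293.49 / 5731.06 = 17.50 mm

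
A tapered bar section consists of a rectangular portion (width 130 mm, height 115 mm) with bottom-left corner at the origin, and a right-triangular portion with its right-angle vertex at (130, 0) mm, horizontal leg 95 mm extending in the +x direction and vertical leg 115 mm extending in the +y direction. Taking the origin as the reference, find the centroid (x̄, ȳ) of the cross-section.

rectangular portion: A = 130 × 115 = 14950.00, centroid at (65.00, 57.50).
triangular portion: A = ½·95·115 = 5462.50, centroid at (161.67, 38.33).
ΣA = 20412.50 mm², ΣAx̄ = 1854854.17 mm³, ΣAȳ = 1069020.83 mm³.
x̄ = 1854854.17/20412.50 = 90.87 mm; ȳ = 1069020.83/20412.50 = 52.37 mm.

x̄ = 90.87 mm, ȳ = 52.37 mm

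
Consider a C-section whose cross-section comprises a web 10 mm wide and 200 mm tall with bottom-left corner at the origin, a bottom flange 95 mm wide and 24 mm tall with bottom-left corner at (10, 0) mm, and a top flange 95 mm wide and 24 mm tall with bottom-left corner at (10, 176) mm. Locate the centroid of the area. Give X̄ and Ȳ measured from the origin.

X̄ = 41.49 mm, Ȳ = 100.00 mm

web: A = 10 × 200 = 2000.00, centroid at (5.00, 100.00).
bottom flange: A = 95 × 24 = 2280.00, centroid at (57.50, 12.00).
top flange: A = 95 × 24 = 2280.00, centroid at (57.50, 188.00).
ΣA = 6560.00 mm², ΣAX̄ = 272200.00 mm³, ΣAȲ = 656000.00 mm³.
X̄ = 272200.00/6560.00 = 41.49 mm; Ȳ = 656000.00/6560.00 = 100.00 mm.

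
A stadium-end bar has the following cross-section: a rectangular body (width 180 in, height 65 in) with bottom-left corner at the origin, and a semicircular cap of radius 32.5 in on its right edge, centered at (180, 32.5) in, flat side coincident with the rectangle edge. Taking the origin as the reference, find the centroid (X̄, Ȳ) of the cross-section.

rectangular body: A = 180 × 65 = 11700.00, centroid at (90.00, 32.50).
semicircular end: A = ½π·32.5² = 1659.15, centroid at (193.79, 32.50).
ΣA = 13359.15 in², ΣAX̄ = 1374533.07 in³, ΣAȲ = 434172.49 in³.
X̄ = 1374533.07/13359.15 = 102.89 in; Ȳ = 434172.49/13359.15 = 32.50 in.

X̄ = 102.89 in, Ȳ = 32.50 in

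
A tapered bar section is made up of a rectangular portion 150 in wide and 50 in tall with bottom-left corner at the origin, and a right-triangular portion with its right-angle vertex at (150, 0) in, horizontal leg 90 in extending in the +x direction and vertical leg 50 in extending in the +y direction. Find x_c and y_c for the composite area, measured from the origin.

x_c = 99.23 in, y_c = 23.08 in

rectangular portion: A = 150 × 50 = 7500.00, centroid at (75.00, 25.00).
triangular portion: A = ½·90·50 = 2250.00, centroid at (180.00, 16.67).
ΣA = 9750.00 in²
ΣAx_c = (7500.00)(75.00) + (2250.00)(180.00) = 967500.00 in³
ΣAy_c = (7500.00)(25.00) + (2250.00)(16.67) = 225000.00 in³
x_c = 967500.00 / 9750.00 = 99.23 in
y_c = 225000.00 / 9750.00 = 23.08 in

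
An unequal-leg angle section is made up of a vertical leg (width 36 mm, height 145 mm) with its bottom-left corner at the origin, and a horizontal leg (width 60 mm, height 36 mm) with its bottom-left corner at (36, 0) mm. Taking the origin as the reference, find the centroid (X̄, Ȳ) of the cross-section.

vertical leg: A = 36 × 145 = 5220.00, centroid at (18.00, 72.50).
horizontal leg: A = 60 × 36 = 2160.00, centroid at (66.00, 18.00).
ΣA = 7380.00 mm², ΣAX̄ = 236520.00 mm³, ΣAȲ = 417330.00 mm³.
X̄ = 236520.00/7380.00 = 32.05 mm; Ȳ = 417330.00/7380.00 = 56.55 mm.

X̄ = 32.05 mm, Ȳ = 56.55 mm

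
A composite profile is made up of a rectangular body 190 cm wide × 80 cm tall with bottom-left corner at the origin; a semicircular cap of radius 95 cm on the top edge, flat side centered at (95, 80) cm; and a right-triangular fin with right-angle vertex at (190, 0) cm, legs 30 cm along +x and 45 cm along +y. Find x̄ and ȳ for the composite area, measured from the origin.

x̄ = 97.36 cm, ȳ = 77.33 cm

rectangular body: A = 190 × 80 = 15200.00, centroid at (95.00, 40.00).
semicircular top: A = ½π·95² = 14176.44, centroid at (95.00, 120.32).
triangular fin: A = ½·30·45 = 675.00, centroid at (200.00, 15.00).
ΣA = 30051.44 cm², ΣAx̄ = 2925761.50 cm³, ΣAȳ = 2323823.28 cm³.
x̄ = 2925761.50/30051.44 = 97.36 cm; ȳ = 2323823.28/30051.44 = 77.33 cm.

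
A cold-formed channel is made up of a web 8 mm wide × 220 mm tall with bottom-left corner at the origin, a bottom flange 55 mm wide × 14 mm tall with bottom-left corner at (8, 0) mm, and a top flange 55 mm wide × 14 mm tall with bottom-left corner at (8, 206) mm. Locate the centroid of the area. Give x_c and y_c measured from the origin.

x_c = 18.70 mm, y_c = 110.00 mm

web: A = 8 × 220 = 1760.00, centroid at (4.00, 110.00).
bottom flange: A = 55 × 14 = 770.00, centroid at (35.50, 7.00).
top flange: A = 55 × 14 = 770.00, centroid at (35.50, 213.00).
ΣA = 3300.00 mm², ΣAx_c = 61710.00 mm³, ΣAy_c = 363000.00 mm³.
x_c = 61710.00/3300.00 = 18.70 mm; y_c = 363000.00/3300.00 = 110.00 mm.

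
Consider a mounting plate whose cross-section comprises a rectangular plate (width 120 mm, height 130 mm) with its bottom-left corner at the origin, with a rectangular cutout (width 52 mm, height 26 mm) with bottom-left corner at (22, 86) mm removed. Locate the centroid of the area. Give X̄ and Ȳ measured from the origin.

X̄ = 61.14 mm, Ȳ = 61.77 mm

Part | A | x̄ᵢ | ȳᵢ | A·x̄ᵢ | A·ȳᵢ
plate | 15600.00 | 60.00 | 65.00 | 936000.00 | 1014000.00
hole | -1352.00 | 48.00 | 99.00 | -64896.00 | -133848.00
Σ | 14248.00 |  |  | 871104.00 | 880152.00
X̄ = 871104.00 / 14248.00 = 61.14 mm
Ȳ = 880152.00 / 14248.00 = 61.77 mm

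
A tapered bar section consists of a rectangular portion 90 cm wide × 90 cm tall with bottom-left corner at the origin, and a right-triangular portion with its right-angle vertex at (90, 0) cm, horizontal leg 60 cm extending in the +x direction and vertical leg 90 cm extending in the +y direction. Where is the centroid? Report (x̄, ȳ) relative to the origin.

rectangular portion: A = 90 × 90 = 8100.00, centroid at (45.00, 45.00).
triangular portion: A = ½·60·90 = 2700.00, centroid at (110.00, 30.00).
ΣA = 10800.00 cm², ΣAx̄ = 661500.00 cm³, ΣAȳ = 445500.00 cm³.
x̄ = 661500.00/10800.00 = 61.25 cm; ȳ = 445500.00/10800.00 = 41.25 cm.

x̄ = 61.25 cm, ȳ = 41.25 cm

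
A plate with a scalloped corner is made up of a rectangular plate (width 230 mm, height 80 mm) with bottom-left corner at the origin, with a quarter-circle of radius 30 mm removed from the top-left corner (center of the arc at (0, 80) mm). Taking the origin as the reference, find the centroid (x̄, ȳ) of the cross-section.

x̄ = 119.09 mm, ȳ = 38.91 mm

plate: A = 230 × 80 = 18400.00, centroid at (115.00, 40.00).
removed quarter-circle: A = −¼π·30² = -706.86, centroid at (12.73, 67.27).
ΣA = 17693.14 mm²
ΣAx̄ = (18400.00)(115.00) + (-706.86)(12.73) = 2107000.00 mm³
ΣAȳ = (18400.00)(40.00) + (-706.86)(67.27) = 688451.33 mm³
x̄ = 2107000.00 / 17693.14 = 119.09 mm
ȳ = 688451.33 / 17693.14 = 38.91 mm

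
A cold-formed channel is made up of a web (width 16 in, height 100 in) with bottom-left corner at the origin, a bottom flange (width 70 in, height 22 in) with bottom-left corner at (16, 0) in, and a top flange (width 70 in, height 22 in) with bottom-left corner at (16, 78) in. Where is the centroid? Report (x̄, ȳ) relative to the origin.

x̄ = 36.30 in, ȳ = 50.00 in

Part | A | x̄ᵢ | ȳᵢ | A·x̄ᵢ | A·ȳᵢ
web | 1600.00 | 8.00 | 50.00 | 12800.00 | 80000.00
bottom flange | 1540.00 | 51.00 | 11.00 | 78540.00 | 16940.00
top flange | 1540.00 | 51.00 | 89.00 | 78540.00 | 137060.00
Σ | 4680.00 |  |  | 169880.00 | 234000.00
x̄ = 169880.00 / 4680.00 = 36.30 in
ȳ = 234000.00 / 4680.00 = 50.00 in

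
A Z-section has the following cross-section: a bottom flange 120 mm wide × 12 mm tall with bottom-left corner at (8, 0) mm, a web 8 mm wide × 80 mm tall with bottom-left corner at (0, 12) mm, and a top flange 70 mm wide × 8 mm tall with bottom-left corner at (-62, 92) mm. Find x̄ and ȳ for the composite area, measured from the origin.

bottom flange: A = 120 × 12 = 1440.00, centroid at (68.00, 6.00).
web: A = 8 × 80 = 640.00, centroid at (4.00, 52.00).
top flange: A = 70 × 8 = 560.00, centroid at (-27.00, 96.00).
ΣA = 2640.00 mm², ΣAx̄ = 85360.00 mm³, ΣAȳ = 95680.00 mm³.
x̄ = 85360.00/2640.00 = 32.33 mm; ȳ = 95680.00/2640.00 = 36.24 mm.

x̄ = 32.33 mm, ȳ = 36.24 mm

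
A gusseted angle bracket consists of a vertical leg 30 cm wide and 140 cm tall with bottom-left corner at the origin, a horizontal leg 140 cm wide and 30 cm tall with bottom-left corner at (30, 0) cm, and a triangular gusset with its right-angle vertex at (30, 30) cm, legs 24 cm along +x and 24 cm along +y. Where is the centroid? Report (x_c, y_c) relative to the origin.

x_c = 56.85 cm, y_c = 42.35 cm

vertical leg: A = 30 × 140 = 4200.00, centroid at (15.00, 70.00).
horizontal leg: A = 140 × 30 = 4200.00, centroid at (100.00, 15.00).
gusset: A = ½·24·24 = 288.00, centroid at (38.00, 38.00).
ΣA = 8688.00 cm²
ΣAx_c = (4200.00)(15.00) + (4200.00)(100.00) + (288.00)(38.00) = 493944.00 cm³
ΣAy_c = (4200.00)(70.00) + (4200.00)(15.00) + (288.00)(38.00) = 367944.00 cm³
x_c = 493944.00 / 8688.00 = 56.85 cm
y_c = 367944.00 / 8688.00 = 42.35 cm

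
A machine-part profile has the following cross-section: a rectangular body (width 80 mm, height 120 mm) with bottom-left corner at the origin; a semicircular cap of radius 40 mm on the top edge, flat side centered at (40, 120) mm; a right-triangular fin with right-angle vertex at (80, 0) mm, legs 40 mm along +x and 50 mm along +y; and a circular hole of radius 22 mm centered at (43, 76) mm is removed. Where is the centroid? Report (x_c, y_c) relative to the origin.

x_c = 44.21 mm, y_c = 70.85 mm

rectangular body: A = 80 × 120 = 9600.00, centroid at (40.00, 60.00).
semicircular top: A = ½π·40² = 2513.27, centroid at (40.00, 136.98).
triangular fin: A = ½·40·50 = 1000.00, centroid at (93.33, 16.67).
hole: A = −π·22² = -1520.53, centroid at (43.00, 76.00).
ΣA = 11592.74 mm²
ΣAx_c = (9600.00)(40.00) + (2513.27)(40.00) + (1000.00)(93.33) + (-1520.53)(43.00) = 512481.47 mm³
ΣAy_c = (9600.00)(60.00) + (2513.27)(136.98) + (1000.00)(16.67) + (-1520.53)(76.00) = 821365.88 mm³
x_c = 512481.47 / 11592.74 = 44.21 mm
y_c = 821365.88 / 11592.74 = 70.85 mm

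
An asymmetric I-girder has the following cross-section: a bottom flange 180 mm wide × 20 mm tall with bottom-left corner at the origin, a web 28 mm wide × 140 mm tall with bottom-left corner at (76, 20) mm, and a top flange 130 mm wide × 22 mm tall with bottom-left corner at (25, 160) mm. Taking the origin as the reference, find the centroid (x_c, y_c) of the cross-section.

x_c = 90.00 mm, y_c = 84.57 mm

bottom flange: A = 180 × 20 = 3600.00, centroid at (90.00, 10.00).
web: A = 28 × 140 = 3920.00, centroid at (90.00, 90.00).
top flange: A = 130 × 22 = 2860.00, centroid at (90.00, 171.00).
ΣA = 10380.00 mm², ΣAx_c = 934200.00 mm³, ΣAy_c = 877860.00 mm³.
x_c = 934200.00/10380.00 = 90.00 mm; y_c = 877860.00/10380.00 = 84.57 mm.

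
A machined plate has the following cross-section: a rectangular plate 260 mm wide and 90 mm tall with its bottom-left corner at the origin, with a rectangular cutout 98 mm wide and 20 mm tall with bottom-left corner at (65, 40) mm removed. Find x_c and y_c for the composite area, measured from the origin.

Part | A | x̄ᵢ | ȳᵢ | A·x̄ᵢ | A·ȳᵢ
plate | 23400.00 | 130.00 | 45.00 | 3042000.00 | 1053000.00
hole | -1960.00 | 114.00 | 50.00 | -223440.00 | -98000.00
Σ | 21440.00 |  |  | 2818560.00 | 955000.00
x_c = 2818560.00 / 21440.00 = 131.46 mm
y_c = 955000.00 / 21440.00 = 44.54 mm

x_c = 131.46 mm, y_c = 44.54 mm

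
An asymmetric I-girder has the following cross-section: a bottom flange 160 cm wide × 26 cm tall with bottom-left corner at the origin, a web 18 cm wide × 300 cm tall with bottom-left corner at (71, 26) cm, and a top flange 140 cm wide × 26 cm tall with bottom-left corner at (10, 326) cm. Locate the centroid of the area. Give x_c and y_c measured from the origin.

x_c = 80.00 cm, y_c = 169.58 cm

bottom flange: A = 160 × 26 = 4160.00, centroid at (80.00, 13.00).
web: A = 18 × 300 = 5400.00, centroid at (80.00, 176.00).
top flange: A = 140 × 26 = 3640.00, centroid at (80.00, 339.00).
ΣA = 13200.00 cm², ΣAx_c = 1056000.00 cm³, ΣAy_c = 2238440.00 cm³.
x_c = 1056000.00/13200.00 = 80.00 cm; y_c = 2238440.00/13200.00 = 169.58 cm.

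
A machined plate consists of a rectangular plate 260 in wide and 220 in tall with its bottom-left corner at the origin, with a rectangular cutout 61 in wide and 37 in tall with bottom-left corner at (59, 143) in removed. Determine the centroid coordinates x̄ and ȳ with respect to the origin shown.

x̄ = 131.66 in, ȳ = 107.88 in

plate: A = 260 × 220 = 57200.00, centroid at (130.00, 110.00).
hole: A = −(61 × 37) = -2257.00, centroid at (89.50, 161.50).
ΣA = 54943.00 in²
ΣAx̄ = (57200.00)(130.00) + (-2257.00)(89.50) = 7233998.50 in³
ΣAȳ = (57200.00)(110.00) + (-2257.00)(161.50) = 5927494.50 in³
x̄ = 7233998.50 / 54943.00 = 131.66 in
ȳ = 5927494.50 / 54943.00 = 107.88 in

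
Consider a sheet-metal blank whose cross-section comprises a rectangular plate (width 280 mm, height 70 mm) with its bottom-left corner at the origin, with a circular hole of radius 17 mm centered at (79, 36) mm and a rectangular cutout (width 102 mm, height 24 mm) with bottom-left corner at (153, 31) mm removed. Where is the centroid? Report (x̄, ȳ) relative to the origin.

plate: A = 280 × 70 = 19600.00, centroid at (140.00, 35.00).
hole 1: A = −π·17² = -907.92, centroid at (79.00, 36.00).
hole 2: A = −(102 × 24) = -2448.00, centroid at (204.00, 43.00).
ΣA = 16244.08 mm²
ΣAx̄ = (19600.00)(140.00) + (-907.92)(79.00) + (-2448.00)(204.00) = 2172882.30 mm³
ΣAȳ = (19600.00)(35.00) + (-907.92)(36.00) + (-2448.00)(43.00) = 548050.87 mm³
x̄ = 2172882.30 / 16244.08 = 133.76 mm
ȳ = 548050.87 / 16244.08 = 33.74 mm

x̄ = 133.76 mm, ȳ = 33.74 mm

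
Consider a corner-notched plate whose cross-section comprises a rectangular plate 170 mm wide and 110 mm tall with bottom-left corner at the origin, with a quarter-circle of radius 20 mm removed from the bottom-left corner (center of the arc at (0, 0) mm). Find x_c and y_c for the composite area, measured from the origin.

Part | A | x̄ᵢ | ȳᵢ | A·x̄ᵢ | A·ȳᵢ
plate | 18700.00 | 85.00 | 55.00 | 1589500.00 | 1028500.00
removed quarter-circle | -314.16 | 8.49 | 8.49 | -2666.67 | -2666.67
Σ | 18385.84 |  |  | 1586833.33 | 1025833.33
x_c = 1586833.33 / 18385.84 = 86.31 mm
y_c = 1025833.33 / 18385.84 = 55.79 mm

x_c = 86.31 mm, y_c = 55.79 mm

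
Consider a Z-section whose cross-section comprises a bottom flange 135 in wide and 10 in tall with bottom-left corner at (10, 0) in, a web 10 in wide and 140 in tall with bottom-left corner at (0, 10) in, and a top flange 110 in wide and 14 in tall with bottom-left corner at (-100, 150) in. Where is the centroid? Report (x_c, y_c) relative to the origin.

bottom flange: A = 135 × 10 = 1350.00, centroid at (77.50, 5.00).
web: A = 10 × 140 = 1400.00, centroid at (5.00, 80.00).
top flange: A = 110 × 14 = 1540.00, centroid at (-45.00, 157.00).
ΣA = 4290.00 in²
ΣAx_c = (1350.00)(77.50) + (1400.00)(5.00) + (1540.00)(-45.00) = 42325.00 in³
ΣAy_c = (1350.00)(5.00) + (1400.00)(80.00) + (1540.00)(157.00) = 360530.00 in³
x_c = 42325.00 / 4290.00 = 9.87 in
y_c = 360530.00 / 4290.00 = 84.04 in

x_c = 9.87 in, y_c = 84.04 in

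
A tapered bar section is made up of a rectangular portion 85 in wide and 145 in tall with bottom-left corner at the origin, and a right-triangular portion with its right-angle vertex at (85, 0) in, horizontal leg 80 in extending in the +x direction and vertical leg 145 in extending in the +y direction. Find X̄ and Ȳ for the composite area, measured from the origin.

rectangular portion: A = 85 × 145 = 12325.00, centroid at (42.50, 72.50).
triangular portion: A = ½·80·145 = 5800.00, centroid at (111.67, 48.33).
ΣA = 18125.00 in², ΣAX̄ = 1171479.17 in³, ΣAȲ = 1173895.83 in³.
X̄ = 1171479.17/18125.00 = 64.63 in; Ȳ = 1173895.83/18125.00 = 64.77 in.

X̄ = 64.63 in, Ȳ = 64.77 in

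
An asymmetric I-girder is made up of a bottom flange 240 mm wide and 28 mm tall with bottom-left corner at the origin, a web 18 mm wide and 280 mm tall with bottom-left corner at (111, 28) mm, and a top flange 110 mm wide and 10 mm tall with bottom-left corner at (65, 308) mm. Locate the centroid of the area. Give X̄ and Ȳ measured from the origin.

X̄ = 120.00 mm, Ȳ = 99.93 mm

Part | A | x̄ᵢ | ȳᵢ | A·x̄ᵢ | A·ȳᵢ
bottom flange | 6720.00 | 120.00 | 14.00 | 806400.00 | 94080.00
web | 5040.00 | 120.00 | 168.00 | 604800.00 | 846720.00
top flange | 1100.00 | 120.00 | 313.00 | 132000.00 | 344300.00
Σ | 12860.00 |  |  | 1543200.00 | 1285100.00
X̄ = 1543200.00 / 12860.00 = 120.00 mm
Ȳ = 1285100.00 / 12860.00 = 99.93 mm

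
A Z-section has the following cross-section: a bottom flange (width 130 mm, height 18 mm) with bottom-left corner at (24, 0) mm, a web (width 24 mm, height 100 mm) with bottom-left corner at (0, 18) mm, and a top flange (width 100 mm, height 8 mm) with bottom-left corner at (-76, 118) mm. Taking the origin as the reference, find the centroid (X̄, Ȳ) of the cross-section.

bottom flange: A = 130 × 18 = 2340.00, centroid at (89.00, 9.00).
web: A = 24 × 100 = 2400.00, centroid at (12.00, 68.00).
top flange: A = 100 × 8 = 800.00, centroid at (-26.00, 122.00).
ΣA = 5540.00 mm²
ΣAX̄ = (2340.00)(89.00) + (2400.00)(12.00) + (800.00)(-26.00) = 216260.00 mm³
ΣAȲ = (2340.00)(9.00) + (2400.00)(68.00) + (800.00)(122.00) = 281860.00 mm³
X̄ = 216260.00 / 5540.00 = 39.04 mm
Ȳ = 281860.00 / 5540.00 = 50.88 mm

X̄ = 39.04 mm, Ȳ = 50.88 mm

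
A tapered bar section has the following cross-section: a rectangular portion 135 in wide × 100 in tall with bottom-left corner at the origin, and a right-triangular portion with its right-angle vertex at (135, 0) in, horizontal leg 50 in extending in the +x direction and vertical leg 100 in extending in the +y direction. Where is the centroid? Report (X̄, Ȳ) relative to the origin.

rectangular portion: A = 135 × 100 = 13500.00, centroid at (67.50, 50.00).
triangular portion: A = ½·50·100 = 2500.00, centroid at (151.67, 33.33).
ΣA = 16000.00 in²
ΣAX̄ = (13500.00)(67.50) + (2500.00)(151.67) = 1290416.67 in³
ΣAȲ = (13500.00)(50.00) + (2500.00)(33.33) = 758333.33 in³
X̄ = 1290416.67 / 16000.00 = 80.65 in
Ȳ = 758333.33 / 16000.00 = 47.40 in

X̄ = 80.65 in, Ȳ = 47.40 in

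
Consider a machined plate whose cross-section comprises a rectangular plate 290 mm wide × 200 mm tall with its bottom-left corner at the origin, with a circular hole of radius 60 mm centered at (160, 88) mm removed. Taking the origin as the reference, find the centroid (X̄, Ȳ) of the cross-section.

plate: A = 290 × 200 = 58000.00, centroid at (145.00, 100.00).
hole: A = −π·60² = -11309.73, centroid at (160.00, 88.00).
ΣA = 46690.27 mm²
ΣAX̄ = (58000.00)(145.00) + (-11309.73)(160.00) = 6600442.63 mm³
ΣAȲ = (58000.00)(100.00) + (-11309.73)(88.00) = 4804743.45 mm³
X̄ = 6600442.63 / 46690.27 = 141.37 mm
Ȳ = 4804743.45 / 46690.27 = 102.91 mm

X̄ = 141.37 mm, Ȳ = 102.91 mm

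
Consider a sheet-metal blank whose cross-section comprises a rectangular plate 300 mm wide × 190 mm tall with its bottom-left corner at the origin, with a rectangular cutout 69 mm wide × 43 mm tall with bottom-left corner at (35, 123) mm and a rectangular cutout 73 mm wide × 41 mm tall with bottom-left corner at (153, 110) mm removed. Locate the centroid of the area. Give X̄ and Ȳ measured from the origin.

X̄ = 152.36 mm, Ȳ = 90.04 mm

Part | A | x̄ᵢ | ȳᵢ | A·x̄ᵢ | A·ȳᵢ
plate | 57000.00 | 150.00 | 95.00 | 8550000.00 | 5415000.00
hole 1 | -2967.00 | 69.50 | 144.50 | -206206.50 | -428731.50
hole 2 | -2993.00 | 189.50 | 130.50 | -567173.50 | -390586.50
Σ | 51040.00 |  |  | 7776620.00 | 4595682.00
X̄ = 7776620.00 / 51040.00 = 152.36 mm
Ȳ = 4595682.00 / 51040.00 = 90.04 mm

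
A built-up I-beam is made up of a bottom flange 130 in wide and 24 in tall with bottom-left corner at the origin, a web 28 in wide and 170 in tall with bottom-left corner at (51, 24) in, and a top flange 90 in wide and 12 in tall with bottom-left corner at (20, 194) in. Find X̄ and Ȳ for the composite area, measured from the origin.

bottom flange: A = 130 × 24 = 3120.00, centroid at (65.00, 12.00).
web: A = 28 × 170 = 4760.00, centroid at (65.00, 109.00).
top flange: A = 90 × 12 = 1080.00, centroid at (65.00, 200.00).
ΣA = 8960.00 in², ΣAX̄ = 582400.00 in³, ΣAȲ = 772280.00 in³.
X̄ = 582400.00/8960.00 = 65.00 in; Ȳ = 772280.00/8960.00 = 86.19 in.

X̄ = 65.00 in, Ȳ = 86.19 in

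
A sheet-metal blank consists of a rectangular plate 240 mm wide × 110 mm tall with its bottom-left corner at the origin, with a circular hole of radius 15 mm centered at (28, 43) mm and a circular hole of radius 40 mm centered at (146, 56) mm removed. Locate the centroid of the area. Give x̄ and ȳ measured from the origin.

plate: A = 240 × 110 = 26400.00, centroid at (120.00, 55.00).
hole 1: A = −π·15² = -706.86, centroid at (28.00, 43.00).
hole 2: A = −π·40² = -5026.55, centroid at (146.00, 56.00).
ΣA = 20666.59 mm², ΣAx̄ = 2414331.92 mm³, ΣAȳ = 1140118.39 mm³.
x̄ = 2414331.92/20666.59 = 116.82 mm; ȳ = 1140118.39/20666.59 = 55.17 mm.

x̄ = 116.82 mm, ȳ = 55.17 mm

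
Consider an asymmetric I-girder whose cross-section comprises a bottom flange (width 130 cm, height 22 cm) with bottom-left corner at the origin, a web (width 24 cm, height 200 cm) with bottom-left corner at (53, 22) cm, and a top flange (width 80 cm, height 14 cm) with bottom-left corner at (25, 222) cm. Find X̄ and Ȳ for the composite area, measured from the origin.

X̄ = 65.00 cm, Ȳ = 99.49 cm

Part | A | x̄ᵢ | ȳᵢ | A·x̄ᵢ | A·ȳᵢ
bottom flange | 2860.00 | 65.00 | 11.00 | 185900.00 | 31460.00
web | 4800.00 | 65.00 | 122.00 | 312000.00 | 585600.00
top flange | 1120.00 | 65.00 | 229.00 | 72800.00 | 256480.00
Σ | 8780.00 |  |  | 570700.00 | 873540.00
X̄ = 570700.00 / 8780.00 = 65.00 cm
Ȳ = 873540.00 / 8780.00 = 99.49 cm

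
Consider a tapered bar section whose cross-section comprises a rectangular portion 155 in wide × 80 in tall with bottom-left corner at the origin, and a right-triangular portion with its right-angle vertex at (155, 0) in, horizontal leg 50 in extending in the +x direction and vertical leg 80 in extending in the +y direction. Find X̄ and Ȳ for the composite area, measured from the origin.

X̄ = 90.58 in, Ȳ = 38.15 in

Part | A | x̄ᵢ | ȳᵢ | A·x̄ᵢ | A·ȳᵢ
rectangular portion | 12400.00 | 77.50 | 40.00 | 961000.00 | 496000.00
triangular portion | 2000.00 | 171.67 | 26.67 | 343333.33 | 53333.33
Σ | 14400.00 |  |  | 1304333.33 | 549333.33
X̄ = 1304333.33 / 14400.00 = 90.58 in
Ȳ = 549333.33 / 14400.00 = 38.15 in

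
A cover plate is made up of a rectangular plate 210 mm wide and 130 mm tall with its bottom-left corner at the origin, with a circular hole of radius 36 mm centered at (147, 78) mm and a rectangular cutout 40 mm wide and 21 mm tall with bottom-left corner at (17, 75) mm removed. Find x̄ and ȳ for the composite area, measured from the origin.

plate: A = 210 × 130 = 27300.00, centroid at (105.00, 65.00).
hole 1: A = −π·36² = -4071.50, centroid at (147.00, 78.00).
hole 2: A = −(40 × 21) = -840.00, centroid at (37.00, 85.50).
ΣA = 22388.50 mm²
ΣAx̄ = (27300.00)(105.00) + (-4071.50)(147.00) + (-840.00)(37.00) = 2236908.90 mm³
ΣAȳ = (27300.00)(65.00) + (-4071.50)(78.00) + (-840.00)(85.50) = 1385102.68 mm³
x̄ = 2236908.90 / 22388.50 = 99.91 mm
ȳ = 1385102.68 / 22388.50 = 61.87 mm

x̄ = 99.91 mm, ȳ = 61.87 mm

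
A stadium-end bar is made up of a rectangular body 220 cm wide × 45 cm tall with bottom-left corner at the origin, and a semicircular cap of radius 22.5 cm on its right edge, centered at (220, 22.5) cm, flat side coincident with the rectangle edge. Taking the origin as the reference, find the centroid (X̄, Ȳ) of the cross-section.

X̄ = 118.89 cm, Ȳ = 22.50 cm

Part | A | x̄ᵢ | ȳᵢ | A·x̄ᵢ | A·ȳᵢ
rectangular body | 9900.00 | 110.00 | 22.50 | 1089000.00 | 222750.00
semicircular end | 795.22 | 229.55 | 22.50 | 182541.19 | 17892.35
Σ | 10695.22 |  |  | 1271541.19 | 240642.35
X̄ = 1271541.19 / 10695.22 = 118.89 cm
Ȳ = 240642.35 / 10695.22 = 22.50 cm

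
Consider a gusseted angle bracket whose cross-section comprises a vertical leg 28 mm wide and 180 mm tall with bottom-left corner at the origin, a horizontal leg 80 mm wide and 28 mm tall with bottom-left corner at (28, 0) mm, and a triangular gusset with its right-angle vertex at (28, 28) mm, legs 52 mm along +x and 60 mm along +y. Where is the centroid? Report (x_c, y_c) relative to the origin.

x_c = 33.21 mm, y_c = 63.33 mm

Part | A | x̄ᵢ | ȳᵢ | A·x̄ᵢ | A·ȳᵢ
vertical leg | 5040.00 | 14.00 | 90.00 | 70560.00 | 453600.00
horizontal leg | 2240.00 | 68.00 | 14.00 | 152320.00 | 31360.00
gusset | 1560.00 | 45.33 | 48.00 | 70720.00 | 74880.00
Σ | 8840.00 |  |  | 293600.00 | 559840.00
x_c = 293600.00 / 8840.00 = 33.21 mm
y_c = 559840.00 / 8840.00 = 63.33 mm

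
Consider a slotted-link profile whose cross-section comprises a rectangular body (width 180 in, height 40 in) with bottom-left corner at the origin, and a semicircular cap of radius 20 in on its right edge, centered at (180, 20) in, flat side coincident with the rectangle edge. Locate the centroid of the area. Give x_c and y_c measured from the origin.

rectangular body: A = 180 × 40 = 7200.00, centroid at (90.00, 20.00).
semicircular end: A = ½π·20² = 628.32, centroid at (188.49, 20.00).
ΣA = 7828.32 in², ΣAx_c = 766430.67 in³, ΣAy_c = 156566.37 in³.
x_c = 766430.67/7828.32 = 97.90 in; y_c = 156566.37/7828.32 = 20.00 in.

x_c = 97.90 in, y_c = 20.00 in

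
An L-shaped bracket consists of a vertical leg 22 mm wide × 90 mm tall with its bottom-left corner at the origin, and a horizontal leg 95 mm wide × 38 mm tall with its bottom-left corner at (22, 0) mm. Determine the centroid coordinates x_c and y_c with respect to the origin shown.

x_c = 48.78 mm, y_c = 28.21 mm

Part | A | x̄ᵢ | ȳᵢ | A·x̄ᵢ | A·ȳᵢ
vertical leg | 1980.00 | 11.00 | 45.00 | 21780.00 | 89100.00
horizontal leg | 3610.00 | 69.50 | 19.00 | 250895.00 | 68590.00
Σ | 5590.00 |  |  | 272675.00 | 157690.00
x_c = 272675.00 / 5590.00 = 48.78 mm
y_c = 157690.00 / 5590.00 = 28.21 mm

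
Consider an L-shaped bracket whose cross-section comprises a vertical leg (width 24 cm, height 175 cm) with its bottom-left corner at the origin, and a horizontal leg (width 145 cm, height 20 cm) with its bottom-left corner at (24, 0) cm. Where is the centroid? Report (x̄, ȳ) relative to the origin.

vertical leg: A = 24 × 175 = 4200.00, centroid at (12.00, 87.50).
horizontal leg: A = 145 × 20 = 2900.00, centroid at (96.50, 10.00).
ΣA = 7100.00 cm², ΣAx̄ = 330250.00 cm³, ΣAȳ = 396500.00 cm³.
x̄ = 330250.00/7100.00 = 46.51 cm; ȳ = 396500.00/7100.00 = 55.85 cm.

x̄ = 46.51 cm, ȳ = 55.85 cm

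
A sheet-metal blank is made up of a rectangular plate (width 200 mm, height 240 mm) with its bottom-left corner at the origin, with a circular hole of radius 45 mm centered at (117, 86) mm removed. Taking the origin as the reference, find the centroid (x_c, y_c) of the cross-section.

x_c = 97.40 mm, y_c = 125.19 mm

plate: A = 200 × 240 = 48000.00, centroid at (100.00, 120.00).
hole: A = −π·45² = -6361.73, centroid at (117.00, 86.00).
ΣA = 41638.27 mm²
ΣAx_c = (48000.00)(100.00) + (-6361.73)(117.00) = 4055678.16 mm³
ΣAy_c = (48000.00)(120.00) + (-6361.73)(86.00) = 5212891.64 mm³
x_c = 4055678.16 / 41638.27 = 97.40 mm
y_c = 5212891.64 / 41638.27 = 125.19 mm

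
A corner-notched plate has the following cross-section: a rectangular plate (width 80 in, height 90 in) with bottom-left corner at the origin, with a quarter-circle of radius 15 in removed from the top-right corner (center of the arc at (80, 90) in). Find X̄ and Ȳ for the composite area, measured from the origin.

X̄ = 39.15 in, Ȳ = 44.03 in

Part | A | x̄ᵢ | ȳᵢ | A·x̄ᵢ | A·ȳᵢ
plate | 7200.00 | 40.00 | 45.00 | 288000.00 | 324000.00
removed quarter-circle | -176.71 | 73.63 | 83.63 | -13012.17 | -14779.31
Σ | 7023.29 |  |  | 274987.83 | 309220.69
X̄ = 274987.83 / 7023.29 = 39.15 in
Ȳ = 309220.69 / 7023.29 = 44.03 in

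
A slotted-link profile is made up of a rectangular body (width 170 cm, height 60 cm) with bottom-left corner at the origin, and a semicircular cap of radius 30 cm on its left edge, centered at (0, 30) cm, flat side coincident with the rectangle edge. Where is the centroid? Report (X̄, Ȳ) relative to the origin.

X̄ = 73.10 cm, Ȳ = 30.00 cm

rectangular body: A = 170 × 60 = 10200.00, centroid at (85.00, 30.00).
semicircular end: A = ½π·30² = 1413.72, centroid at (-12.73, 30.00).
ΣA = 11613.72 cm², ΣAX̄ = 849000.00 cm³, ΣAȲ = 348411.50 cm³.
X̄ = 849000.00/11613.72 = 73.10 cm; Ȳ = 348411.50/11613.72 = 30.00 cm.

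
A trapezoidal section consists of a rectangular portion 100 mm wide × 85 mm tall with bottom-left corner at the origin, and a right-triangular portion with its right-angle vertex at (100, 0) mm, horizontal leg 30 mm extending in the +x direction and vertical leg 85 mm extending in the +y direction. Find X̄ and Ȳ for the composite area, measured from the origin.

X̄ = 57.83 mm, Ȳ = 40.65 mm

Part | A | x̄ᵢ | ȳᵢ | A·x̄ᵢ | A·ȳᵢ
rectangular portion | 8500.00 | 50.00 | 42.50 | 425000.00 | 361250.00
triangular portion | 1275.00 | 110.00 | 28.33 | 140250.00 | 36125.00
Σ | 9775.00 |  |  | 565250.00 | 397375.00
X̄ = 565250.00 / 9775.00 = 57.83 mm
Ȳ = 397375.00 / 9775.00 = 40.65 mm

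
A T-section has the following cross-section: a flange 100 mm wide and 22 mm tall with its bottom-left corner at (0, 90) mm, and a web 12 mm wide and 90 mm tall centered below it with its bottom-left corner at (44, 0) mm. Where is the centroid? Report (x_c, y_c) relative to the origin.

x_c = 50.00 mm, y_c = 82.56 mm

Part | A | x̄ᵢ | ȳᵢ | A·x̄ᵢ | A·ȳᵢ
web | 1080.00 | 50.00 | 45.00 | 54000.00 | 48600.00
flange | 2200.00 | 50.00 | 101.00 | 110000.00 | 222200.00
Σ | 3280.00 |  |  | 164000.00 | 270800.00
x_c = 164000.00 / 3280.00 = 50.00 mm
y_c = 270800.00 / 3280.00 = 82.56 mm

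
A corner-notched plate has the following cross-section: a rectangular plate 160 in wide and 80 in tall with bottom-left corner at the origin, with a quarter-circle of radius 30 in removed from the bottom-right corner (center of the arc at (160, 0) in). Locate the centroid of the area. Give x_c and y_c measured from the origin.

x_c = 76.07 in, y_c = 41.59 in

plate: A = 160 × 80 = 12800.00, centroid at (80.00, 40.00).
removed quarter-circle: A = −¼π·30² = -706.86, centroid at (147.27, 12.73).
ΣA = 12093.14 in²
ΣAx_c = (12800.00)(80.00) + (-706.86)(147.27) = 919902.66 in³
ΣAy_c = (12800.00)(40.00) + (-706.86)(12.73) = 503000.00 in³
x_c = 919902.66 / 12093.14 = 76.07 in
y_c = 503000.00 / 12093.14 = 41.59 in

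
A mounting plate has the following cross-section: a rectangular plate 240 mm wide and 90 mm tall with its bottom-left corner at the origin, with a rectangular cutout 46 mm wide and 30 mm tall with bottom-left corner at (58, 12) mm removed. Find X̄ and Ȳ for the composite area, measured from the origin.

plate: A = 240 × 90 = 21600.00, centroid at (120.00, 45.00).
hole: A = −(46 × 30) = -1380.00, centroid at (81.00, 27.00).
ΣA = 20220.00 mm²
ΣAX̄ = (21600.00)(120.00) + (-1380.00)(81.00) = 2480220.00 mm³
ΣAȲ = (21600.00)(45.00) + (-1380.00)(27.00) = 934740.00 mm³
X̄ = 2480220.00 / 20220.00 = 122.66 mm
Ȳ = 934740.00 / 20220.00 = 46.23 mm

X̄ = 122.66 mm, Ȳ = 46.23 mm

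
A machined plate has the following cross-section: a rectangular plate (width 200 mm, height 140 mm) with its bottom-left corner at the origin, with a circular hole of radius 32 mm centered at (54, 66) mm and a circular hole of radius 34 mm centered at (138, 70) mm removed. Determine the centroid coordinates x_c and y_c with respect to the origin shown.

Part | A | x̄ᵢ | ȳᵢ | A·x̄ᵢ | A·ȳᵢ
plate | 28000.00 | 100.00 | 70.00 | 2800000.00 | 1960000.00
hole 1 | -3216.99 | 54.00 | 66.00 | -173717.51 | -212321.40
hole 2 | -3631.68 | 138.00 | 70.00 | -501171.99 | -254217.68
Σ | 21151.33 |  |  | 2125110.50 | 1493460.92
x_c = 2125110.50 / 21151.33 = 100.47 mm
y_c = 1493460.92 / 21151.33 = 70.61 mm

x_c = 100.47 mm, y_c = 70.61 mm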